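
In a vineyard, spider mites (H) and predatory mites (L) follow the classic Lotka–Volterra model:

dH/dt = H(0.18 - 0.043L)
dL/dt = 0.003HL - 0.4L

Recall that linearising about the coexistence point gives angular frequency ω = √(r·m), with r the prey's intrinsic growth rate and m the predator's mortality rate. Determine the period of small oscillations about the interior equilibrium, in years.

T ≈ 23.4 years

Here r = 0.18 and m = 0.4, so r·m = 0.072.
ω = √0.072 = 0.268 per year, hence T = 2π/ω ≈ 23.4 years.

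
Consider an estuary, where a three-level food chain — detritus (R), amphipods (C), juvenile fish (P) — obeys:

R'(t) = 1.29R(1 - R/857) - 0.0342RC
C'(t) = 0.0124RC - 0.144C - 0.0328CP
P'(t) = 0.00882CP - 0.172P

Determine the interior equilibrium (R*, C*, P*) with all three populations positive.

From dP/dt = 0: 0.00882C* = 0.172, so C* = 19.5.
From dR/dt = 0: 1.29(1 - R*/857) = 0.0342·19.5, giving R* = 857·(1 - 0.517) = 414.
From dC/dt = 0: 0.0124·414 - 0.144 = 0.0328P*, so P* = 4.99/0.0328 = 152.

R* ≈ 414, C* ≈ 19.5, P* ≈ 152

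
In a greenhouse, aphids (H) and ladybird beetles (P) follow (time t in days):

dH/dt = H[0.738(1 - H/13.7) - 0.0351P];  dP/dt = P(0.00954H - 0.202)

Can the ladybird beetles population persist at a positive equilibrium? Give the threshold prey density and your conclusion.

The predator equation gives dP/dt > 0 only when H > 0.202/0.00954 = 21.2.
Without the predator, H → K = 13.7. Since 13.7 < 21.2, the predator cannot invade.

Threshold H = 21.2; K < 21.2, so no, the predator goes extinct.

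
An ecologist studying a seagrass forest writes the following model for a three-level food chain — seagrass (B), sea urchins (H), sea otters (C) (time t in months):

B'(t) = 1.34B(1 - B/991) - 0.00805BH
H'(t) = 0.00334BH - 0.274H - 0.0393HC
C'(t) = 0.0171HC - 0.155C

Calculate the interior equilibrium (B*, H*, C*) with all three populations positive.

B* ≈ 937, H* ≈ 9.06, C* ≈ 72.7

From dC/dt = 0: 0.0171H* = 0.155, so H* = 9.06.
From dB/dt = 0: 1.34(1 - B*/991) = 0.00805·9.06, giving B* = 991·(1 - 0.0545) = 937.
From dH/dt = 0: 0.00334·937 - 0.274 = 0.0393C*, so C* = 2.86/0.0393 = 72.7.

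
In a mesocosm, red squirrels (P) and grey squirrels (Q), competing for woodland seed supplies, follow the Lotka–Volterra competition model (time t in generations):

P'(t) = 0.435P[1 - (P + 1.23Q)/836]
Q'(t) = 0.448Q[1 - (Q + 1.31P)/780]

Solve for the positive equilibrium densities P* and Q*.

P* ≈ 202, Q* ≈ 516

Setting both brackets to zero gives the nullclines P + 1.23Q = 836 and 1.31P + Q = 780.
Substituting Q = 780 - 1.31P into the first: P(1 - 1.23·1.31) = 836 - 1.23·780.
So P* = -123/-0.611 = 202, and then Q* = 780 - 1.31·202 = 516.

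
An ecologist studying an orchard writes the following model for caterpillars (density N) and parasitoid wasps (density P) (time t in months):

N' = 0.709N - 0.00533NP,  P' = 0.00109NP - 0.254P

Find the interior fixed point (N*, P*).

N* ≈ 233, P* ≈ 133

Set dP/dt = 0 with P > 0: 0.00109N - 0.254 = 0, so N* = 0.254/0.00109 = 233.
Set dN/dt = 0 with N > 0: 0.709 - 0.00533P = 0, so P* = 0.709/0.00533 = 133.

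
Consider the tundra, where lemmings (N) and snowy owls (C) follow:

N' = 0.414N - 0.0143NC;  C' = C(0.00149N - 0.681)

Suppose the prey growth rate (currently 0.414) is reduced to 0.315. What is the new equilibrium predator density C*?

C* ≈ 22

At the interior fixed point, setting dN/dt = 0 with N > 0 fixes C* = (prey growth rate)/(NC coefficient) — independent of the other coefficients.
With the change, C* = 0.315/0.0143 = 22; it falls from 29.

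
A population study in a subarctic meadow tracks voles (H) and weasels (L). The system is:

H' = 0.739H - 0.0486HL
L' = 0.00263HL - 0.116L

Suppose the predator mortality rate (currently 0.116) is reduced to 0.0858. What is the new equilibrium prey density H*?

H* ≈ 32.6

At the interior fixed point, setting dL/dt = 0 with L > 0 fixes H* = (predator death rate)/(HL coefficient) — independent of the other coefficients.
With the change, H* = 0.0858/0.00263 = 32.6; it falls from 44.1.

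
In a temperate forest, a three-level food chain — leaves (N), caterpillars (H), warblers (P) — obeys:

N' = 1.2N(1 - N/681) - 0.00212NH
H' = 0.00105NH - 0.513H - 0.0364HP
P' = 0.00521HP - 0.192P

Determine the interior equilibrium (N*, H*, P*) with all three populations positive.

From dP/dt = 0: 0.00521H* = 0.192, so H* = 36.9.
From dN/dt = 0: 1.2(1 - N*/681) = 0.00212·36.9, giving N* = 681·(1 - 0.0651) = 637.
From dH/dt = 0: 0.00105·637 - 0.513 = 0.0364P*, so P* = 0.155/0.0364 = 4.27.

N* ≈ 637, H* ≈ 36.9, P* ≈ 4.27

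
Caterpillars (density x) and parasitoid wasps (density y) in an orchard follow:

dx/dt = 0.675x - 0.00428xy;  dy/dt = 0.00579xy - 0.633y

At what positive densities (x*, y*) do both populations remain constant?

x* ≈ 109, y* ≈ 158

Set dy/dt = 0 with y > 0: 0.00579x - 0.633 = 0, so x* = 0.633/0.00579 = 109.
Set dx/dt = 0 with x > 0: 0.675 - 0.00428y = 0, so y* = 0.675/0.00428 = 158.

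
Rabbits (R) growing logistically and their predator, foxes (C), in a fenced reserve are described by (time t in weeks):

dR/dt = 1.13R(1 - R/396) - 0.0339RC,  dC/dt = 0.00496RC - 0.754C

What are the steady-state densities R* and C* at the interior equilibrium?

R* ≈ 152, C* ≈ 20.5

From dC/dt = 0 with C > 0: 0.00496R* = 0.754, so R* = 152.
Substitute into dR/dt = 0: 1.13(1 - 152/396) = 0.0339C*.
The bracket is 0.616, giving C* = 0.696/0.0339 = 20.5.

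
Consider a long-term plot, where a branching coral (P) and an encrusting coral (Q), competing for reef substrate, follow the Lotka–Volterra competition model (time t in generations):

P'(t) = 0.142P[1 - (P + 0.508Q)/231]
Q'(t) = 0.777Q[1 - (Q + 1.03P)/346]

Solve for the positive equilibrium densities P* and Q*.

Setting both brackets to zero gives the nullclines P + 0.508Q = 231 and 1.03P + Q = 346.
Substituting Q = 346 - 1.03P into the first: P(1 - 0.508·1.03) = 231 - 0.508·346.
So P* = 55.2/0.477 = 116, and then Q* = 346 - 1.03·116 = 227.

P* ≈ 116, Q* ≈ 227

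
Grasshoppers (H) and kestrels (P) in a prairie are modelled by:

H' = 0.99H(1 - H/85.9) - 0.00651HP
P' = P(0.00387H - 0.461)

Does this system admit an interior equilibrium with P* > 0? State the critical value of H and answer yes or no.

Threshold H = 119; K < 119, so no, the predator goes extinct.

The predator equation gives dP/dt > 0 only when H > 0.461/0.00387 = 119.
Without the predator, H → K = 85.9. Since 85.9 < 119, the predator cannot invade.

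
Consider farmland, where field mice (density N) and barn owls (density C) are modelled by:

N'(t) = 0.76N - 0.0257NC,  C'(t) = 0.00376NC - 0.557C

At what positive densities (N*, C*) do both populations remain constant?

Set dC/dt = 0 with C > 0: 0.00376N - 0.557 = 0, so N* = 0.557/0.00376 = 148.
Set dN/dt = 0 with N > 0: 0.76 - 0.0257C = 0, so C* = 0.76/0.0257 = 29.6.

N* ≈ 148, C* ≈ 29.6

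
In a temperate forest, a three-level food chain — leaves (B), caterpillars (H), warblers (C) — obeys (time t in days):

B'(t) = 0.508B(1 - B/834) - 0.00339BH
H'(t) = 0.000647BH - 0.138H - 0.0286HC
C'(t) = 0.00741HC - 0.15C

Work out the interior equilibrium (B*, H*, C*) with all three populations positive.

From dC/dt = 0: 0.00741H* = 0.15, so H* = 20.2.
From dB/dt = 0: 0.508(1 - B*/834) = 0.00339·20.2, giving B* = 834·(1 - 0.135) = 721.
From dH/dt = 0: 0.000647·721 - 0.138 = 0.0286C*, so C* = 0.329/0.0286 = 11.5.

B* ≈ 721, H* ≈ 20.2, C* ≈ 11.5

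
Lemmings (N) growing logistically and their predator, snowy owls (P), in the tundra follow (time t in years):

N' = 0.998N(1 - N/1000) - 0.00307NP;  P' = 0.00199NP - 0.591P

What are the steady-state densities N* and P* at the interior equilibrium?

N* ≈ 297, P* ≈ 229

From dP/dt = 0 with P > 0: 0.00199N* = 0.591, so N* = 297.
Substitute into dN/dt = 0: 0.998(1 - 297/1000) = 0.00307P*.
The bracket is 0.703, giving P* = 0.702/0.00307 = 229.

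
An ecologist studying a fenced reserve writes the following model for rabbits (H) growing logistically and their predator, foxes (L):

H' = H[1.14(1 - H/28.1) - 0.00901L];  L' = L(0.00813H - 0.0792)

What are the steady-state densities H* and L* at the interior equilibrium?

H* ≈ 9.74, L* ≈ 82.7

From dL/dt = 0 with L > 0: 0.00813H* = 0.0792, so H* = 9.74.
Substitute into dH/dt = 0: 1.14(1 - 9.74/28.1) = 0.00901L*.
The bracket is 0.653, giving L* = 0.745/0.00901 = 82.7.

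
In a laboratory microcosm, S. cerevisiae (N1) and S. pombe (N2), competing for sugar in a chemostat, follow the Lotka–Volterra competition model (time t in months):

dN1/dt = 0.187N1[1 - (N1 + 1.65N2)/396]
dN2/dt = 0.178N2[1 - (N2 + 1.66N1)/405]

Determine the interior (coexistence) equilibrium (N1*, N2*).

N1* ≈ 157, N2* ≈ 145

Setting both brackets to zero gives the nullclines N1 + 1.65N2 = 396 and 1.66N1 + N2 = 405.
Substituting N2 = 405 - 1.66N1 into the first: N1(1 - 1.65·1.66) = 396 - 1.65·405.
So N1* = -272/-1.74 = 157, and then N2* = 405 - 1.66·157 = 145.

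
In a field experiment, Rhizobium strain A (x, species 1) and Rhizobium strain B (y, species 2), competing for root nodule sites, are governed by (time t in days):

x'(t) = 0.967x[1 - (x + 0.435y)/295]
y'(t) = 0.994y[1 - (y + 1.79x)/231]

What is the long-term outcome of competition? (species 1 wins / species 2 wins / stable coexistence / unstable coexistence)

species 1 excludes species 2

Compare the nullcline intercepts: K1/α12 = 295/0.435 = 678 > K2 = 231; K2/α21 = 231/1.79 = 129 < K1 = 295.
Since the inequalities point opposite ways, species 1 can invade but species 2 cannot.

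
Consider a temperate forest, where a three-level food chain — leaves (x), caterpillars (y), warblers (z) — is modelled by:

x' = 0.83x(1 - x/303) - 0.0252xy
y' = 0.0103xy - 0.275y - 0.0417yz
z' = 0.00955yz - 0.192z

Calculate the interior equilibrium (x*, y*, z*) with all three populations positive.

From dz/dt = 0: 0.00955y* = 0.192, so y* = 20.1.
From dx/dt = 0: 0.83(1 - x*/303) = 0.0252·20.1, giving x* = 303·(1 - 0.61) = 118.
From dy/dt = 0: 0.0103·118 - 0.275 = 0.0417z*, so z* = 0.941/0.0417 = 22.6.

x* ≈ 118, y* ≈ 20.1, z* ≈ 22.6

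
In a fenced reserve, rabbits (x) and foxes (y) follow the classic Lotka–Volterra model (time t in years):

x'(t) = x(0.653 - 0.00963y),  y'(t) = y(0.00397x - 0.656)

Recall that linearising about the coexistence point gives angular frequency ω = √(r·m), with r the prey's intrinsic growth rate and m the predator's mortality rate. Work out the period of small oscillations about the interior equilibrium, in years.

Here r = 0.653 and m = 0.656, so r·m = 0.428.
ω = √0.428 = 0.654 per year, hence T = 2π/ω ≈ 9.6 years.

T ≈ 9.6 years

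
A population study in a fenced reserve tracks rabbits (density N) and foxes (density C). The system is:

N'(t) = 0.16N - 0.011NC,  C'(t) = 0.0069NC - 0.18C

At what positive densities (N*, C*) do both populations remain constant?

Set dC/dt = 0 with C > 0: 0.0069N - 0.18 = 0, so N* = 0.18/0.0069 = 26.1.
Set dN/dt = 0 with N > 0: 0.16 - 0.011C = 0, so C* = 0.16/0.011 = 14.5.

N* ≈ 26.1, C* ≈ 14.5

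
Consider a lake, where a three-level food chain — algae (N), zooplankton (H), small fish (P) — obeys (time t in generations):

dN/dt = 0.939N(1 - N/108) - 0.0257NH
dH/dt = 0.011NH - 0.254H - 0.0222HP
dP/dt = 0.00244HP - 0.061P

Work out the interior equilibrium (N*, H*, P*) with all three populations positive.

From dP/dt = 0: 0.00244H* = 0.061, so H* = 25.
From dN/dt = 0: 0.939(1 - N*/108) = 0.0257·25, giving N* = 108·(1 - 0.684) = 34.1.
From dH/dt = 0: 0.011·34.1 - 0.254 = 0.0222P*, so P* = 0.121/0.0222 = 5.46.

N* ≈ 34.1, H* ≈ 25, P* ≈ 5.46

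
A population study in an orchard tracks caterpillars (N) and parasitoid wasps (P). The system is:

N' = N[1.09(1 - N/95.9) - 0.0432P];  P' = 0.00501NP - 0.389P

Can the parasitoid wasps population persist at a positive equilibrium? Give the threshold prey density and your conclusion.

The predator equation gives dP/dt > 0 only when N > 0.389/0.00501 = 77.6.
Without the predator, N → K = 95.9. Since 95.9 > 77.6, the predator can invade and persist.

Threshold N = 77.6; K > 77.6, so yes, the predator persists.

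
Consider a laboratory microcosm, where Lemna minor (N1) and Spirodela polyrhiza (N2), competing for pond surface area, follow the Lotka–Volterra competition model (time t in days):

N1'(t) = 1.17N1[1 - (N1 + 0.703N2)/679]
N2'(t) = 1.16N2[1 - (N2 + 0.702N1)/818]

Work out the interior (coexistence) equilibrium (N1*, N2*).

N1* ≈ 205, N2* ≈ 674

Setting both brackets to zero gives the nullclines N1 + 0.703N2 = 679 and 0.702N1 + N2 = 818.
Substituting N2 = 818 - 0.702N1 into the first: N1(1 - 0.703·0.702) = 679 - 0.703·818.
So N1* = 104/0.506 = 205, and then N2* = 818 - 0.702·205 = 674.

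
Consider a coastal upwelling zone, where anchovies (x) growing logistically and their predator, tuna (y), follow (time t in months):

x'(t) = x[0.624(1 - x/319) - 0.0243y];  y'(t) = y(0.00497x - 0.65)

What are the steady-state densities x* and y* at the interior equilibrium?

From dy/dt = 0 with y > 0: 0.00497x* = 0.65, so x* = 131.
Substitute into dx/dt = 0: 0.624(1 - 131/319) = 0.0243y*.
The bracket is 0.59, giving y* = 0.368/0.0243 = 15.2.

x* ≈ 131, y* ≈ 15.2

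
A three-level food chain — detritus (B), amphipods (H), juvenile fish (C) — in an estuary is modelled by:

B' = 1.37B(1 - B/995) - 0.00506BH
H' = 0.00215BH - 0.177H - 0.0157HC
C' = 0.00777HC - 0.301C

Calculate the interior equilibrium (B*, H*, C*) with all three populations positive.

B* ≈ 853, H* ≈ 38.7, C* ≈ 105

From dC/dt = 0: 0.00777H* = 0.301, so H* = 38.7.
From dB/dt = 0: 1.37(1 - B*/995) = 0.00506·38.7, giving B* = 995·(1 - 0.143) = 853.
From dH/dt = 0: 0.00215·853 - 0.177 = 0.0157C*, so C* = 1.66/0.0157 = 105.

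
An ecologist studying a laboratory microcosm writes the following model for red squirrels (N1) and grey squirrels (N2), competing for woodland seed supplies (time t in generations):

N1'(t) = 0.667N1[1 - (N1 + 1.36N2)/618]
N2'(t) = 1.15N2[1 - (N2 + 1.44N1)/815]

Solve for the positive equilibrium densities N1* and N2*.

N1* ≈ 512, N2* ≈ 78.2

Setting both brackets to zero gives the nullclines N1 + 1.36N2 = 618 and 1.44N1 + N2 = 815.
Substituting N2 = 815 - 1.44N1 into the first: N1(1 - 1.36·1.44) = 618 - 1.36·815.
So N1* = -490/-0.958 = 512, and then N2* = 815 - 1.44·512 = 78.2.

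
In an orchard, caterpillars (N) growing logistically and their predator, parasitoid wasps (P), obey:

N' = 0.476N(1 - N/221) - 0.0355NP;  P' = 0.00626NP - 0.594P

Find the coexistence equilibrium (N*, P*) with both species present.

From dP/dt = 0 with P > 0: 0.00626N* = 0.594, so N* = 94.9.
Substitute into dN/dt = 0: 0.476(1 - 94.9/221) = 0.0355P*.
The bracket is 0.571, giving P* = 0.272/0.0355 = 7.65.

N* ≈ 94.9, P* ≈ 7.65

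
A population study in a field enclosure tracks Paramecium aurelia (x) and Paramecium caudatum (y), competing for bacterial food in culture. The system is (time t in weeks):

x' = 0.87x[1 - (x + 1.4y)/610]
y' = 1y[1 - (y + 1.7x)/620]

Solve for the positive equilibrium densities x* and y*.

x* ≈ 187, y* ≈ 302

Setting both brackets to zero gives the nullclines x + 1.4y = 610 and 1.7x + y = 620.
Substituting y = 620 - 1.7x into the first: x(1 - 1.4·1.7) = 610 - 1.4·620.
So x* = -258/-1.38 = 187, and then y* = 620 - 1.7·187 = 302.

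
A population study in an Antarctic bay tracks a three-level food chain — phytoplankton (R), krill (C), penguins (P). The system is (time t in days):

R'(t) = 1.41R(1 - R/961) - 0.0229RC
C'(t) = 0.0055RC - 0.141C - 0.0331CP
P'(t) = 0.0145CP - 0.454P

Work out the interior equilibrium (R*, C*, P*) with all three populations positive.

From dP/dt = 0: 0.0145C* = 0.454, so C* = 31.3.
From dR/dt = 0: 1.41(1 - R*/961) = 0.0229·31.3, giving R* = 961·(1 - 0.509) = 472.
From dC/dt = 0: 0.0055·472 - 0.141 = 0.0331P*, so P* = 2.46/0.0331 = 74.2.

R* ≈ 472, C* ≈ 31.3, P* ≈ 74.2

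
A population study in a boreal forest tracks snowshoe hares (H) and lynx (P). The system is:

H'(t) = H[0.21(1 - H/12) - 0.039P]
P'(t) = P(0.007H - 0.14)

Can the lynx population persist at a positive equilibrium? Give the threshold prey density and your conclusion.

Threshold H = 20; K < 20, so no, the predator goes extinct.

The predator equation gives dP/dt > 0 only when H > 0.14/0.007 = 20.
Without the predator, H → K = 12. Since 12 < 20, the predator cannot invade.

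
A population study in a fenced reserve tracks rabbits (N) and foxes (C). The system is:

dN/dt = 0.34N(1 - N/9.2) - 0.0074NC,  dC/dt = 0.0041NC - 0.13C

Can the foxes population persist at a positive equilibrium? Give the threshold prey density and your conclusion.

Threshold N = 31.7; K < 31.7, so no, the predator goes extinct.

The predator equation gives dC/dt > 0 only when N > 0.13/0.0041 = 31.7.
Without the predator, N → K = 9.2. Since 9.2 < 31.7, the predator cannot invade.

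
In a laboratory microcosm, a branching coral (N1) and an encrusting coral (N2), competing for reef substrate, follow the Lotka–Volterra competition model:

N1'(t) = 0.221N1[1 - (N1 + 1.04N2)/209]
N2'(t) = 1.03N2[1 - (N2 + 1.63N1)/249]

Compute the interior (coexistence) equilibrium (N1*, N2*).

Setting both brackets to zero gives the nullclines N1 + 1.04N2 = 209 and 1.63N1 + N2 = 249.
Substituting N2 = 249 - 1.63N1 into the first: N1(1 - 1.04·1.63) = 209 - 1.04·249.
So N1* = -50/-0.695 = 71.9, and then N2* = 249 - 1.63·71.9 = 132.

N1* ≈ 71.9, N2* ≈ 132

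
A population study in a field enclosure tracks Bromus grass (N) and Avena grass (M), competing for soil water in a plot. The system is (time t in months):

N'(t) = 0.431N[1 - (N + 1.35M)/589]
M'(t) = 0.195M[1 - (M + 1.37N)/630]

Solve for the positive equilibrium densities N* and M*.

Setting both brackets to zero gives the nullclines N + 1.35M = 589 and 1.37N + M = 630.
Substituting M = 630 - 1.37N into the first: N(1 - 1.35·1.37) = 589 - 1.35·630.
So N* = -262/-0.85 = 308, and then M* = 630 - 1.37·308 = 208.

N* ≈ 308, M* ≈ 208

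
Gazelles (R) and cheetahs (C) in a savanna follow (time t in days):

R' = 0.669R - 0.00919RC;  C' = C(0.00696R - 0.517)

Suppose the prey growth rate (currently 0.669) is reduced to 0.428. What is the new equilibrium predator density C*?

C* ≈ 46.6

At the interior fixed point, setting dR/dt = 0 with R > 0 fixes C* = (prey growth rate)/(RC coefficient) — independent of the other coefficients.
With the change, C* = 0.428/0.00919 = 46.6; it falls from 72.8.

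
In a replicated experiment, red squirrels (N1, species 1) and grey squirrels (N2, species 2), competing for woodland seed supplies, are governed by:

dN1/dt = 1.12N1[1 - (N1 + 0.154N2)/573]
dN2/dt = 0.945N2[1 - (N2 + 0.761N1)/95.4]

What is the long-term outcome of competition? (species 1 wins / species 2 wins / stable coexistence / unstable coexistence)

species 1 excludes species 2

Compare the nullcline intercepts: K1/α12 = 573/0.154 = 3720 > K2 = 95.4; K2/α21 = 95.4/0.761 = 125 < K1 = 573.
Since the inequalities point opposite ways, species 1 can invade but species 2 cannot.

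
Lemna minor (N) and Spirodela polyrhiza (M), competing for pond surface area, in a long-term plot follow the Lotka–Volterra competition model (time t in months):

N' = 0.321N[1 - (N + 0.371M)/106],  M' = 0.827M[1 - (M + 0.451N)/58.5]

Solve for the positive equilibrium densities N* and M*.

N* ≈ 101, M* ≈ 12.8

Setting both brackets to zero gives the nullclines N + 0.371M = 106 and 0.451N + M = 58.5.
Substituting M = 58.5 - 0.451N into the first: N(1 - 0.371·0.451) = 106 - 0.371·58.5.
So N* = 84.3/0.833 = 101, and then M* = 58.5 - 0.451·101 = 12.8.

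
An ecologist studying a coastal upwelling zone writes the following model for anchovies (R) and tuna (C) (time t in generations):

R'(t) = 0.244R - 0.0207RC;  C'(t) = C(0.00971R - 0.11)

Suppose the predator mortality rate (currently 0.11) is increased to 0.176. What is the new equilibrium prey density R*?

At the interior fixed point, setting dC/dt = 0 with C > 0 fixes R* = (predator death rate)/(RC coefficient) — independent of the other coefficients.
With the change, R* = 0.176/0.00971 = 18.1; it rises from 11.3.

R* ≈ 18.1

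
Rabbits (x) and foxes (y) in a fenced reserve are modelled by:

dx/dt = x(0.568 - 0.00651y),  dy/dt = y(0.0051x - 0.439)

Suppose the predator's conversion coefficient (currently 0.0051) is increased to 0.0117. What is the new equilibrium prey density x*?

At the interior fixed point, setting dy/dt = 0 with y > 0 fixes x* = (predator death rate)/(xy coefficient) — independent of the other coefficients.
With the change, x* = 0.439/0.0117 = 37.5; it falls from 86.1.

x* ≈ 37.5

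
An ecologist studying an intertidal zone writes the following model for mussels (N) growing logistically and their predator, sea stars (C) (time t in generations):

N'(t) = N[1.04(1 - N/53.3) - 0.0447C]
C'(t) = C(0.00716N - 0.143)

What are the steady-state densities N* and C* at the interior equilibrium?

From dC/dt = 0 with C > 0: 0.00716N* = 0.143, so N* = 20.
Substitute into dN/dt = 0: 1.04(1 - 20/53.3) = 0.0447C*.
The bracket is 0.625, giving C* = 0.65/0.0447 = 14.5.

N* ≈ 20, C* ≈ 14.5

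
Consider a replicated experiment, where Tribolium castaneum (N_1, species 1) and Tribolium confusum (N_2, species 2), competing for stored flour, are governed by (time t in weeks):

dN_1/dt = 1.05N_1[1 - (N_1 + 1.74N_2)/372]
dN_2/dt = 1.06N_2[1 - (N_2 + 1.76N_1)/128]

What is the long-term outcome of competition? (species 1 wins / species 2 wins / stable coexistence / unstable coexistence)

Compare the nullcline intercepts: K1/α12 = 372/1.74 = 214 > K2 = 128; K2/α21 = 128/1.76 = 72.7 < K1 = 372.
Since the inequalities point opposite ways, species 1 can invade but species 2 cannot.

species 1 excludes species 2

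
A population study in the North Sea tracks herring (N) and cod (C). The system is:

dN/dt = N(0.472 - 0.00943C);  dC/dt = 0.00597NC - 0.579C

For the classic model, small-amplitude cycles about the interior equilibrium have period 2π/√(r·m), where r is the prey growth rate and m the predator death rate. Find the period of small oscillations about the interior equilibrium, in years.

T ≈ 12 years

Here r = 0.472 and m = 0.579, so r·m = 0.273.
ω = √0.273 = 0.523 per year, hence T = 2π/ω ≈ 12 years.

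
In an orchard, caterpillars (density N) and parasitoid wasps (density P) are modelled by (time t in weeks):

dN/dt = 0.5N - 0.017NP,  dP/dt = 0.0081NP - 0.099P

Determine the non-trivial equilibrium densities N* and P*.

N* ≈ 12.2, P* ≈ 29.4

Set dP/dt = 0 with P > 0: 0.0081N - 0.099 = 0, so N* = 0.099/0.0081 = 12.2.
Set dN/dt = 0 with N > 0: 0.5 - 0.017P = 0, so P* = 0.5/0.017 = 29.4.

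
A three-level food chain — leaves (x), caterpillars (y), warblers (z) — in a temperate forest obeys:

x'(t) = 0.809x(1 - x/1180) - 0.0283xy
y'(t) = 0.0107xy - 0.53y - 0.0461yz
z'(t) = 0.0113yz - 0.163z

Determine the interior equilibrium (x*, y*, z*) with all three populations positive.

x* ≈ 585, y* ≈ 14.4, z* ≈ 124

From dz/dt = 0: 0.0113y* = 0.163, so y* = 14.4.
From dx/dt = 0: 0.809(1 - x*/1180) = 0.0283·14.4, giving x* = 1180·(1 - 0.505) = 585.
From dy/dt = 0: 0.0107·585 - 0.53 = 0.0461z*, so z* = 5.72/0.0461 = 124.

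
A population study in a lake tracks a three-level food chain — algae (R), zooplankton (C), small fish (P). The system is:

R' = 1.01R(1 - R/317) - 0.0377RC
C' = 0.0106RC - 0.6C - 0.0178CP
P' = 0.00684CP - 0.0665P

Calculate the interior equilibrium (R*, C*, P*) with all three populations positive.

R* ≈ 202, C* ≈ 9.72, P* ≈ 86.6

From dP/dt = 0: 0.00684C* = 0.0665, so C* = 9.72.
From dR/dt = 0: 1.01(1 - R*/317) = 0.0377·9.72, giving R* = 317·(1 - 0.363) = 202.
From dC/dt = 0: 0.0106·202 - 0.6 = 0.0178P*, so P* = 1.54/0.0178 = 86.6.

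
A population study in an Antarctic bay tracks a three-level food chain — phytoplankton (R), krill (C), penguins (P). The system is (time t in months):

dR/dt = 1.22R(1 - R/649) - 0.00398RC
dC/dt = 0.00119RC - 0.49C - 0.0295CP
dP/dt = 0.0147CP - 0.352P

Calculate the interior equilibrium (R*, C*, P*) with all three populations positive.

R* ≈ 598, C* ≈ 23.9, P* ≈ 7.52

From dP/dt = 0: 0.0147C* = 0.352, so C* = 23.9.
From dR/dt = 0: 1.22(1 - R*/649) = 0.00398·23.9, giving R* = 649·(1 - 0.0781) = 598.
From dC/dt = 0: 0.00119·598 - 0.49 = 0.0295P*, so P* = 0.222/0.0295 = 7.52.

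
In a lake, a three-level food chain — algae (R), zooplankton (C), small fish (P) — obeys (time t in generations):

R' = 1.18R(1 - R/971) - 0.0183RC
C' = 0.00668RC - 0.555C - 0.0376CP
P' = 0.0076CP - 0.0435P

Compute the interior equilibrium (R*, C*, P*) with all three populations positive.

R* ≈ 885, C* ≈ 5.72, P* ≈ 142

From dP/dt = 0: 0.0076C* = 0.0435, so C* = 5.72.
From dR/dt = 0: 1.18(1 - R*/971) = 0.0183·5.72, giving R* = 971·(1 - 0.0888) = 885.
From dC/dt = 0: 0.00668·885 - 0.555 = 0.0376P*, so P* = 5.36/0.0376 = 142.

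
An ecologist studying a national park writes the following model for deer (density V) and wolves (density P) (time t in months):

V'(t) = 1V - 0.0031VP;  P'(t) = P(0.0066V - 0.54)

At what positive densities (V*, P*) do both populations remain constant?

V* ≈ 81.8, P* ≈ 323

Set dP/dt = 0 with P > 0: 0.0066V - 0.54 = 0, so V* = 0.54/0.0066 = 81.8.
Set dV/dt = 0 with V > 0: 1 - 0.0031P = 0, so P* = 1/0.0031 = 323.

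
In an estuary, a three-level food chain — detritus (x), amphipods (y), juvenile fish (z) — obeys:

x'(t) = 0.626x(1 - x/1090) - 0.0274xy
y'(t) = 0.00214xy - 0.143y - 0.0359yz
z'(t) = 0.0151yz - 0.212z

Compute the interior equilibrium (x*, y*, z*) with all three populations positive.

x* ≈ 420, y* ≈ 14, z* ≈ 21.1

From dz/dt = 0: 0.0151y* = 0.212, so y* = 14.
From dx/dt = 0: 0.626(1 - x*/1090) = 0.0274·14, giving x* = 1090·(1 - 0.615) = 420.
From dy/dt = 0: 0.00214·420 - 0.143 = 0.0359z*, so z* = 0.756/0.0359 = 21.1.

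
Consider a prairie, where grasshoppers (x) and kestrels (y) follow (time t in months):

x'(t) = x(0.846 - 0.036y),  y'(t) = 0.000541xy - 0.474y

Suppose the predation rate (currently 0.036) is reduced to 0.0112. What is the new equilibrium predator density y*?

At the interior fixed point, setting dx/dt = 0 with x > 0 fixes y* = (prey growth rate)/(xy coefficient) — independent of the other coefficients.
With the change, y* = 0.846/0.0112 = 75.5; it rises from 23.5.

y* ≈ 75.5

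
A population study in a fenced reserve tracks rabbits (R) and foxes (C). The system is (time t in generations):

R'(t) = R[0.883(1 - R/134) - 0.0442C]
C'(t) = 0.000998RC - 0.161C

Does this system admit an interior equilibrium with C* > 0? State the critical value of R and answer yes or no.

Threshold R = 161; K < 161, so no, the predator goes extinct.

The predator equation gives dC/dt > 0 only when R > 0.161/0.000998 = 161.
Without the predator, R → K = 134. Since 134 < 161, the predator cannot invade.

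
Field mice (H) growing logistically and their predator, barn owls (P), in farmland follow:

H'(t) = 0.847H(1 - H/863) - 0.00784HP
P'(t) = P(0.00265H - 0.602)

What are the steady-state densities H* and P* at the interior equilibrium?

H* ≈ 227, P* ≈ 79.6

From dP/dt = 0 with P > 0: 0.00265H* = 0.602, so H* = 227.
Substitute into dH/dt = 0: 0.847(1 - 227/863) = 0.00784P*.
The bracket is 0.737, giving P* = 0.624/0.00784 = 79.6.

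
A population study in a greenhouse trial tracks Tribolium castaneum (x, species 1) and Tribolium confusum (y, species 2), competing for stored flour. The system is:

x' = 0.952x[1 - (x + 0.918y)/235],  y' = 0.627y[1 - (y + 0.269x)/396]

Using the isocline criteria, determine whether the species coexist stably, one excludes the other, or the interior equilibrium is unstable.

species 2 excludes species 1

Compare the nullcline intercepts: K1/α12 = 235/0.918 = 256 < K2 = 396; K2/α21 = 396/0.269 = 1470 > K1 = 235.
Since the inequalities point opposite ways, species 2 can invade but species 1 cannot.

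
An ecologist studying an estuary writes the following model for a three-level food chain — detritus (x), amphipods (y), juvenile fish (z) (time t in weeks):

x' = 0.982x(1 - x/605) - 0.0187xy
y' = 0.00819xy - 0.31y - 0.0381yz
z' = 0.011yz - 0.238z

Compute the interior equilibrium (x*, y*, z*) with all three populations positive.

From dz/dt = 0: 0.011y* = 0.238, so y* = 21.6.
From dx/dt = 0: 0.982(1 - x*/605) = 0.0187·21.6, giving x* = 605·(1 - 0.412) = 356.
From dy/dt = 0: 0.00819·356 - 0.31 = 0.0381z*, so z* = 2.6/0.0381 = 68.3.

x* ≈ 356, y* ≈ 21.6, z* ≈ 68.3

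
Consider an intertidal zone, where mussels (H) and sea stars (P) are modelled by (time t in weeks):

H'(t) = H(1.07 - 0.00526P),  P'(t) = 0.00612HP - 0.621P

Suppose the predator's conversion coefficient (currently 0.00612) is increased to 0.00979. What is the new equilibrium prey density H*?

H* ≈ 63.4

At the interior fixed point, setting dP/dt = 0 with P > 0 fixes H* = (predator death rate)/(HP coefficient) — independent of the other coefficients.
With the change, H* = 0.621/0.00979 = 63.4; it falls from 101.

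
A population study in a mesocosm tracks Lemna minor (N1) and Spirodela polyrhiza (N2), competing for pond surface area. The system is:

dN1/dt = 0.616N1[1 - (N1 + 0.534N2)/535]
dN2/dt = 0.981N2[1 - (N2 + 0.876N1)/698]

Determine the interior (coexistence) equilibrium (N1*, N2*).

Setting both brackets to zero gives the nullclines N1 + 0.534N2 = 535 and 0.876N1 + N2 = 698.
Substituting N2 = 698 - 0.876N1 into the first: N1(1 - 0.534·0.876) = 535 - 0.534·698.
So N1* = 162/0.532 = 305, and then N2* = 698 - 0.876·305 = 431.

N1* ≈ 305, N2* ≈ 431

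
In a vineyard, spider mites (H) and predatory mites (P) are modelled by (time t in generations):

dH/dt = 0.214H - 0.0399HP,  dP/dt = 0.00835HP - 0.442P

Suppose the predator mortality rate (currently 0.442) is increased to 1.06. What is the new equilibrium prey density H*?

At the interior fixed point, setting dP/dt = 0 with P > 0 fixes H* = (predator death rate)/(HP coefficient) — independent of the other coefficients.
With the change, H* = 1.06/0.00835 = 127; it rises from 52.9.

H* ≈ 127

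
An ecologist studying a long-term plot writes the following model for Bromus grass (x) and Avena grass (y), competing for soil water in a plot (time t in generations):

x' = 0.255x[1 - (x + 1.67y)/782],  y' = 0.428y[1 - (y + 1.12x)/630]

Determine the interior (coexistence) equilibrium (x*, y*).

x* ≈ 310, y* ≈ 282

Setting both brackets to zero gives the nullclines x + 1.67y = 782 and 1.12x + y = 630.
Substituting y = 630 - 1.12x into the first: x(1 - 1.67·1.12) = 782 - 1.67·630.
So x* = -270/-0.87 = 310, and then y* = 630 - 1.12·310 = 282.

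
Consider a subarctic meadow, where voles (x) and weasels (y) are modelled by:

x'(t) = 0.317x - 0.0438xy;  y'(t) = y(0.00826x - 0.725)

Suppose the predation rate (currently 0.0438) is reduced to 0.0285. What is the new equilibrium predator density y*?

At the interior fixed point, setting dx/dt = 0 with x > 0 fixes y* = (prey growth rate)/(xy coefficient) — independent of the other coefficients.
With the change, y* = 0.317/0.0285 = 11.1; it rises from 7.24.

y* ≈ 11.1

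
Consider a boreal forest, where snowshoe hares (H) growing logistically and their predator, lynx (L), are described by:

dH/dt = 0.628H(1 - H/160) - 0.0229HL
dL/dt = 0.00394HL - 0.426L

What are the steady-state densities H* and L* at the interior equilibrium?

From dL/dt = 0 with L > 0: 0.00394H* = 0.426, so H* = 108.
Substitute into dH/dt = 0: 0.628(1 - 108/160) = 0.0229L*.
The bracket is 0.324, giving L* = 0.204/0.0229 = 8.89.

H* ≈ 108, L* ≈ 8.89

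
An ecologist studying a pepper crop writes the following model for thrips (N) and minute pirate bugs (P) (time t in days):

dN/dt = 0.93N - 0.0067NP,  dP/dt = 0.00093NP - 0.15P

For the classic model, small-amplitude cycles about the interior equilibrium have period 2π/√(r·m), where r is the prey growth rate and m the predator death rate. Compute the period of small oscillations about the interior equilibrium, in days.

T ≈ 16.8 days

Here r = 0.93 and m = 0.15, so r·m = 0.14.
ω = √0.14 = 0.373 per day, hence T = 2π/ω ≈ 16.8 days.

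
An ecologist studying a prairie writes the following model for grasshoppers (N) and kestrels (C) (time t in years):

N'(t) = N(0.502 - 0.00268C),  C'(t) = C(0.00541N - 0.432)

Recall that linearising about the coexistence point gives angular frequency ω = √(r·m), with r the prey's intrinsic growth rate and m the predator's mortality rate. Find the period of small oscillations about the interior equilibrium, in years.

Here r = 0.502 and m = 0.432, so r·m = 0.217.
ω = √0.217 = 0.466 per year, hence T = 2π/ω ≈ 13.5 years.

T ≈ 13.5 years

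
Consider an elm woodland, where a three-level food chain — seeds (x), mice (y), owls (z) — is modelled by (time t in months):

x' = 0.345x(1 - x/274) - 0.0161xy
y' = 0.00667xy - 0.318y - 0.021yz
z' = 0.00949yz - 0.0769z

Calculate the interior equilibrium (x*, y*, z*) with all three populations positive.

x* ≈ 170, y* ≈ 8.1, z* ≈ 39

From dz/dt = 0: 0.00949y* = 0.0769, so y* = 8.1.
From dx/dt = 0: 0.345(1 - x*/274) = 0.0161·8.1, giving x* = 274·(1 - 0.378) = 170.
From dy/dt = 0: 0.00667·170 - 0.318 = 0.021z*, so z* = 0.818/0.021 = 39.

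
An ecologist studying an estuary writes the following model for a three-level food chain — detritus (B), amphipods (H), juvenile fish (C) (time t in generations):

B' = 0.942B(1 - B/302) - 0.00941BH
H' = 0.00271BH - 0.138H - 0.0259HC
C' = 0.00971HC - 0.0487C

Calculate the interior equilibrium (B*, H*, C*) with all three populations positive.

From dC/dt = 0: 0.00971H* = 0.0487, so H* = 5.02.
From dB/dt = 0: 0.942(1 - B*/302) = 0.00941·5.02, giving B* = 302·(1 - 0.0501) = 287.
From dH/dt = 0: 0.00271·287 - 0.138 = 0.0259C*, so C* = 0.639/0.0259 = 24.7.

B* ≈ 287, H* ≈ 5.02, C* ≈ 24.7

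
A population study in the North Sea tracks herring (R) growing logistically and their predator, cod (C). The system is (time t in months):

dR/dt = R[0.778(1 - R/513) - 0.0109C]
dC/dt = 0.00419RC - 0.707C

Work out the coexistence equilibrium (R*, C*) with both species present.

R* ≈ 169, C* ≈ 47.9

From dC/dt = 0 with C > 0: 0.00419R* = 0.707, so R* = 169.
Substitute into dR/dt = 0: 0.778(1 - 169/513) = 0.0109C*.
The bracket is 0.671, giving C* = 0.522/0.0109 = 47.9.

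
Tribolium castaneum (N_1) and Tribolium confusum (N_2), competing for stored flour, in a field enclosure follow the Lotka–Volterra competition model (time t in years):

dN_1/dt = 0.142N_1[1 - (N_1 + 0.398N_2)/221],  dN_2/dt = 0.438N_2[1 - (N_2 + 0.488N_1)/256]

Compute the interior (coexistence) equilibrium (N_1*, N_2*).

Setting both brackets to zero gives the nullclines N_1 + 0.398N_2 = 221 and 0.488N_1 + N_2 = 256.
Substituting N_2 = 256 - 0.488N_1 into the first: N_1(1 - 0.398·0.488) = 221 - 0.398·256.
So N_1* = 119/0.806 = 148, and then N_2* = 256 - 0.488·148 = 184.

N_1* ≈ 148, N_2* ≈ 184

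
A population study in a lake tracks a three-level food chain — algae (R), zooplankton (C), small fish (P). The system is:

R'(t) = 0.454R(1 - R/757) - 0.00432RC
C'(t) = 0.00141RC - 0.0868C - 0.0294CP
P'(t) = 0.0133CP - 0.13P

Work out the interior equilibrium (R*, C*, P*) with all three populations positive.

R* ≈ 687, C* ≈ 9.77, P* ≈ 30

From dP/dt = 0: 0.0133C* = 0.13, so C* = 9.77.
From dR/dt = 0: 0.454(1 - R*/757) = 0.00432·9.77, giving R* = 757·(1 - 0.093) = 687.
From dC/dt = 0: 0.00141·687 - 0.0868 = 0.0294P*, so P* = 0.881/0.0294 = 30.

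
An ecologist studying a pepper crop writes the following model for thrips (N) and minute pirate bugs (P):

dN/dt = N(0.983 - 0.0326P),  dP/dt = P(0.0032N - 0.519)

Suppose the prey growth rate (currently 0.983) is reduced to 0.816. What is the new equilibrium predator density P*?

At the interior fixed point, setting dN/dt = 0 with N > 0 fixes P* = (prey growth rate)/(NP coefficient) — independent of the other coefficients.
With the change, P* = 0.816/0.0326 = 25; it falls from 30.2.

P* ≈ 25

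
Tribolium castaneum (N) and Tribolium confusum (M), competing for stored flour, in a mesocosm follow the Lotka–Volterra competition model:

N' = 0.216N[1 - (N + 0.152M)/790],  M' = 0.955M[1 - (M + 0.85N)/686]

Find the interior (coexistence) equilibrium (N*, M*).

N* ≈ 787, M* ≈ 16.7

Setting both brackets to zero gives the nullclines N + 0.152M = 790 and 0.85N + M = 686.
Substituting M = 686 - 0.85N into the first: N(1 - 0.152·0.85) = 790 - 0.152·686.
So N* = 686/0.871 = 787, and then M* = 686 - 0.85·787 = 16.7.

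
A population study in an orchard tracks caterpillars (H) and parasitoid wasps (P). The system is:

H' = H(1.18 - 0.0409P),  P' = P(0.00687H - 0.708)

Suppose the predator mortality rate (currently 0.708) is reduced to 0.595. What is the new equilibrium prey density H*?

H* ≈ 86.6

At the interior fixed point, setting dP/dt = 0 with P > 0 fixes H* = (predator death rate)/(HP coefficient) — independent of the other coefficients.
With the change, H* = 0.595/0.00687 = 86.6; it falls from 103.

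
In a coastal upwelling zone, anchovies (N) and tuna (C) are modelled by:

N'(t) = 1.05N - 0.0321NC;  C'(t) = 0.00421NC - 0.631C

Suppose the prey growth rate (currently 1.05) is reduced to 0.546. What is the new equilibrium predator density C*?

At the interior fixed point, setting dN/dt = 0 with N > 0 fixes C* = (prey growth rate)/(NC coefficient) — independent of the other coefficients.
With the change, C* = 0.546/0.0321 = 17; it falls from 32.7.

C* ≈ 17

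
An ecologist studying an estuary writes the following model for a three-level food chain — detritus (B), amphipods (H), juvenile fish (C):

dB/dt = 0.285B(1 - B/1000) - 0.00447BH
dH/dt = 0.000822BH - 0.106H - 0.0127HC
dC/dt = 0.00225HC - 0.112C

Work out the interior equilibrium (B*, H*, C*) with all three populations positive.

B* ≈ 219, H* ≈ 49.8, C* ≈ 5.85

From dC/dt = 0: 0.00225H* = 0.112, so H* = 49.8.
From dB/dt = 0: 0.285(1 - B*/1000) = 0.00447·49.8, giving B* = 1000·(1 - 0.781) = 219.
From dH/dt = 0: 0.000822·219 - 0.106 = 0.0127C*, so C* = 0.0742/0.0127 = 5.85.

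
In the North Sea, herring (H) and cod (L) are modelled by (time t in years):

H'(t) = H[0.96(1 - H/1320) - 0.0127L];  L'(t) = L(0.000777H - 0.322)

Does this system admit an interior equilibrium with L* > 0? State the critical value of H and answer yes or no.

Threshold H = 414; K > 414, so yes, the predator persists.

The predator equation gives dL/dt > 0 only when H > 0.322/0.000777 = 414.
Without the predator, H → K = 1320. Since 1320 > 414, the predator can invade and persist.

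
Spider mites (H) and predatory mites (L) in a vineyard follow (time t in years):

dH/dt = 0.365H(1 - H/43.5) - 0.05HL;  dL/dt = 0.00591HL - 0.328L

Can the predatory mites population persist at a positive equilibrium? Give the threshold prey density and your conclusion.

Threshold H = 55.5; K < 55.5, so no, the predator goes extinct.

The predator equation gives dL/dt > 0 only when H > 0.328/0.00591 = 55.5.
Without the predator, H → K = 43.5. Since 43.5 < 55.5, the predator cannot invade.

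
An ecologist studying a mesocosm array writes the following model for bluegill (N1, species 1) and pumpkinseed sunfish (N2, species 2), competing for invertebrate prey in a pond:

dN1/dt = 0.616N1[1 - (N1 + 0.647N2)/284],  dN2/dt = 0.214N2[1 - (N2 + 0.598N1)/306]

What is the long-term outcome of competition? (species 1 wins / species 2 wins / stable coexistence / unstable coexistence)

Compare the nullcline intercepts: K1/α12 = 284/0.647 = 439 > K2 = 306; K2/α21 = 306/0.598 = 512 > K1 = 284.
Since both inequalities hold, each species can invade when rare, so the interior equilibrium is stable.

stable coexistence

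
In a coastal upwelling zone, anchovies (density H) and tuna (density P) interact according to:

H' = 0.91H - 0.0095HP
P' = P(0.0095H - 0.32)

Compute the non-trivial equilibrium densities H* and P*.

Set dP/dt = 0 with P > 0: 0.0095H - 0.32 = 0, so H* = 0.32/0.0095 = 33.7.
Set dH/dt = 0 with H > 0: 0.91 - 0.0095P = 0, so P* = 0.91/0.0095 = 95.8.

H* ≈ 33.7, P* ≈ 95.8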